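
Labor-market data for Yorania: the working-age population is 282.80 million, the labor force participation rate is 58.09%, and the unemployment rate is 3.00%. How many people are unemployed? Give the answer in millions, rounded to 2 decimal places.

Labor force = 0.5809 × 282.80 = 164.28 million.
Unemployed = 0.0300 × 164.28 ≈ 4.93 million.

About 4.93 million are unemployed.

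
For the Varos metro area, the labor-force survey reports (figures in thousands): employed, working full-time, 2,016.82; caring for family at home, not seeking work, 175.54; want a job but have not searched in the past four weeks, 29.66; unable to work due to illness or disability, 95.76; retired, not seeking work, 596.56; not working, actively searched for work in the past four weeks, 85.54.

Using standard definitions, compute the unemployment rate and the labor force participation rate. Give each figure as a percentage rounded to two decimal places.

Unemployment rate ≈ 4.07%; labor force participation rate ≈ 70.08%.

Employed = 2,016.82 thousand.
Unemployed = 85.54 thousand.
Labor force = 2,016.82 + 85.54 = 2,102.36 thousand.
Not in labor force = 175.54 + 29.66 + 95.76 + 596.56 = 897.52 thousand (those not working and not actively searching are outside the labor force — including those who want a job but have given up searching).
Civilian working-age population = 2,102.36 + 897.52 = 2,999.88 thousand.
Unemployment rate = 85.54 / 2,102.36 = 4.07%.
Labor force participation rate = 2,102.36 / 2,999.88 = 70.08%.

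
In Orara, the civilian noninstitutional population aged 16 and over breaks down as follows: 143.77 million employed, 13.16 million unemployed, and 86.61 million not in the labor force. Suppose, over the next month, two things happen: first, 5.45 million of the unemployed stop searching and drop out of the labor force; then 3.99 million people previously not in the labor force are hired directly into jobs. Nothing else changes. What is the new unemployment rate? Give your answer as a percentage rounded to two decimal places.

New unemployment rate ≈ 4.96%.

Initially, labor force = 143.77 + 13.16 = 156.93 million, so u = 13.16/156.93 = 8.39%.
After the first change, unemployed and labor force both fall by 5.45 → E = 143.77, U = 7.71, labor force = 151.48 million.
After the second change, employed and labor force both rise by 3.99; unemployed unchanged → E = 147.76, U = 7.71, labor force = 155.47 million.
New unemployment rate = 7.71 / 155.47 = 4.96%.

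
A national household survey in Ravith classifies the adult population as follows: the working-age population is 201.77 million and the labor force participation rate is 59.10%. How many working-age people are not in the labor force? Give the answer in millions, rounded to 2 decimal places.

Share not in the labor force = 1 − 0.5910 = 0.4090.
Not in labor force = 0.4090 × 201.77 ≈ 82.52 million.

About 82.52 million are not in the labor force.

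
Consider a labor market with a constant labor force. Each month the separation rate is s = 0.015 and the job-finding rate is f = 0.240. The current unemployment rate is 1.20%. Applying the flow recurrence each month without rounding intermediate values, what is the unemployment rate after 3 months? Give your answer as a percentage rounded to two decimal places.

Unemployment rate after three months ≈ 3.95%.

With a fixed labor force, u_{t+1} = u_t + s·(1−u_t) − f·u_t = u_t·(1−s−f) + s.
Here 1−s−f = 0.745 and s = 0.015.
u_1 = 0.012000 × 0.745 + 0.015 = 0.023940.
u_2 = 0.023940 × 0.745 + 0.015 = 0.032835.
u_3 = 0.032835 × 0.745 + 0.015 = 0.039462.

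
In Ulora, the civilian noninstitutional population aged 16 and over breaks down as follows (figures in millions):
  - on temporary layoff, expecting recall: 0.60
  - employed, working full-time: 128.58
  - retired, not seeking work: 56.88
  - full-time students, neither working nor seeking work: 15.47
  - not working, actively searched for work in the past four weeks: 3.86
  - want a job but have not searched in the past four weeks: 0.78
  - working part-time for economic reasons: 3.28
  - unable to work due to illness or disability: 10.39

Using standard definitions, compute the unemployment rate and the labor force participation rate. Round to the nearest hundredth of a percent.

Unemployment rate ≈ 3.27%; labor force participation rate ≈ 62.01%.

Employed = 128.58 + 3.28 = 131.86 million (anyone who worked, including part-time for economic reasons, counts as employed).
Unemployed = 0.60 + 3.86 = 4.46 million (jobless and actively searching, or on temporary layoff).
Labor force = 131.86 + 4.46 = 136.32 million.
Not in labor force = 56.88 + 15.47 + 0.78 + 10.39 = 83.52 million (those not working and not actively searching are outside the labor force — including those who want a job but have given up searching).
Civilian working-age population = 136.32 + 83.52 = 219.84 million.
Unemployment rate = 4.46 / 136.32 = 3.27%.
Labor force participation rate = 136.32 / 219.84 = 62.01%.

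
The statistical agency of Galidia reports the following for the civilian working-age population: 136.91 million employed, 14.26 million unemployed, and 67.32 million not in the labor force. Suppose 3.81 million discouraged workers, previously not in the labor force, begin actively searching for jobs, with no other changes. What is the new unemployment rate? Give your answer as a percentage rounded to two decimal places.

New unemployment rate ≈ 11.66%.

Initially, labor force = 136.91 + 14.26 = 151.17 million, so u = 14.26/151.17 = 9.43%.
After the change, unemployed and labor force both rise by 3.81 → E = 136.91, U = 18.07, labor force = 154.98 million.
New unemployment rate = 18.07 / 154.98 = 11.66%.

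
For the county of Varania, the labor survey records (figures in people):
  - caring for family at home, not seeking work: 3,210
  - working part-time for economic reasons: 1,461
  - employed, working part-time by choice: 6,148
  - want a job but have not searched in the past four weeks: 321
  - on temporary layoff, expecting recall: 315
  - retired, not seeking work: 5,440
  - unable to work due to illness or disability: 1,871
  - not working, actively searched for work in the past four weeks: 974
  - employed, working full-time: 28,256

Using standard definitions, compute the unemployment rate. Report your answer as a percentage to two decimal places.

Employed = 1,461 + 6,148 + 28,256 = 35,865 (anyone who worked, including part-time for economic reasons, counts as employed).
Unemployed = 315 + 974 = 1,289 (jobless and actively searching, or on temporary layoff).
Labor force = 35,865 + 1,289 = 37,154.
Unemployment rate = 1,289 / 37,154 = 3.47%.

Unemployment rate ≈ 3.47%.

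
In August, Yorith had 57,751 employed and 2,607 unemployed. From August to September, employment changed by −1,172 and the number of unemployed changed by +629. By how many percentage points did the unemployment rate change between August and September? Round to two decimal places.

The unemployment rate changed by +1.09 percentage points.

August: labor force = 57,751 + 2,607 = 60,358; u = 2,607/60,358 = 4.32%.
September: labor force = 56,579 + 3,236 = 59,815; u = 3,236/59,815 = 5.41%.
Change = 5.41% − 4.32% = +1.09 pp.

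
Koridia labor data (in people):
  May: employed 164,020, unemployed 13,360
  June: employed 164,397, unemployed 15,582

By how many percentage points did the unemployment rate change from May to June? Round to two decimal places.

May: labor force = 164,020 + 13,360 = 177,380; u = 13,360/177,380 = 7.53%.
June: labor force = 164,397 + 15,582 = 179,979; u = 15,582/179,979 = 8.66%.
Change = 8.66% − 7.53% = +1.13 pp.

The unemployment rate changed by +1.13 percentage points.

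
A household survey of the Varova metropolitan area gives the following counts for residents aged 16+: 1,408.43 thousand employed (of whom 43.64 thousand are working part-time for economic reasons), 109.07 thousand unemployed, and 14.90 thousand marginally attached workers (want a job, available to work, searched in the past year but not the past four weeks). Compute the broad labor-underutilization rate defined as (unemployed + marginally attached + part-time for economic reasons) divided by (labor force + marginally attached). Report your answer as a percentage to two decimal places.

Labor force = 1,408.43 + 109.07 = 1,517.50 thousand.
Numerator = 109.07 + 14.90 + 43.64 = 167.61 thousand.
Denominator = 1,517.50 + 14.90 = 1,532.40 thousand.
Broad rate = 167.61 / 1,532.40 = 10.94%.

Broad underutilization rate ≈ 10.94%.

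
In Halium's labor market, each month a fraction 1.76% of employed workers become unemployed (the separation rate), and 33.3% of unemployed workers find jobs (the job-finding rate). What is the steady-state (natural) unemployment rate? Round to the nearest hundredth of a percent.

Steady-state unemployment rate ≈ 5.02%.

At steady state the flows balance: s·E = f·U, so U/(E+U) = s/(s+f).
u* = 1.76 / (1.76 + 33.3) = 1.76 / 35.06 = 5.02%.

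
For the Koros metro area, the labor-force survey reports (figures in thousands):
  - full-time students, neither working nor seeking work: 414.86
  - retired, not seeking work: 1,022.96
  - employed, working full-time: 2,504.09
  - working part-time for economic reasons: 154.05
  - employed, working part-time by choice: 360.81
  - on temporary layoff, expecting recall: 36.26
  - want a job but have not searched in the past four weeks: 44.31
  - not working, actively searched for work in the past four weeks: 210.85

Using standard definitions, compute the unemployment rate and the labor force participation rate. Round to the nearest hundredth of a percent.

Unemployment rate ≈ 7.57%; labor force participation rate ≈ 68.79%.

Employed = 2,504.09 + 154.05 + 360.81 = 3,018.95 thousand (anyone who worked, including part-time for economic reasons, counts as employed).
Unemployed = 36.26 + 210.85 = 247.11 thousand (jobless and actively searching, or on temporary layoff).
Labor force = 3,018.95 + 247.11 = 3,266.06 thousand.
Not in labor force = 414.86 + 1,022.96 + 44.31 = 1,482.13 thousand (those not working and not actively searching are outside the labor force — including those who want a job but have given up searching).
Civilian working-age population = 3,266.06 + 1,482.13 = 4,748.19 thousand.
Unemployment rate = 247.11 / 3,266.06 = 7.57%.
Labor force participation rate = 3,266.06 / 4,748.19 = 68.79%.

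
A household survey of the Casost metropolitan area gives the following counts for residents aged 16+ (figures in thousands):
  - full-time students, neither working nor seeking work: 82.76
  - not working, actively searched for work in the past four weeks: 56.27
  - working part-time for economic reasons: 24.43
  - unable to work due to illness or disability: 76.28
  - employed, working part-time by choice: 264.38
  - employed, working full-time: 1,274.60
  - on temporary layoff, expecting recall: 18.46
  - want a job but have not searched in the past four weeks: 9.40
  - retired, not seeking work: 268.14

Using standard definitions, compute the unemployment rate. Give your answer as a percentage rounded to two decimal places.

Employed = 24.43 + 264.38 + 1,274.60 = 1,563.41 thousand (anyone who worked, including part-time for economic reasons, counts as employed).
Unemployed = 56.27 + 18.46 = 74.73 thousand (jobless and actively searching, or on temporary layoff).
Labor force = 1,563.41 + 74.73 = 1,638.14 thousand.
Unemployment rate = 74.73 / 1,638.14 = 4.56%.

Unemployment rate ≈ 4.56%.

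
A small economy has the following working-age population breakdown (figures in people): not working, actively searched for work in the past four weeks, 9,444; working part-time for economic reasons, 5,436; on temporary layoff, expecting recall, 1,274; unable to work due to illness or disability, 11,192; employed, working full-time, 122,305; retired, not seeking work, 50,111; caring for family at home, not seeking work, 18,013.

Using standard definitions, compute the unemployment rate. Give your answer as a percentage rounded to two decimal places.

Unemployment rate ≈ 7.74%.

Employed = 5,436 + 122,305 = 127,741 (anyone who worked, including part-time for economic reasons, counts as employed).
Unemployed = 9,444 + 1,274 = 10,718 (jobless and actively searching, or on temporary layoff).
Labor force = 127,741 + 10,718 = 138,459.
Unemployment rate = 10,718 / 138,459 = 7.74%.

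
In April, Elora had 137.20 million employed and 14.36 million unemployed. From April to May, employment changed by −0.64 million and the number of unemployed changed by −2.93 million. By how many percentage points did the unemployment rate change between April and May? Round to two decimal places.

The unemployment rate changed by −1.75 percentage points.

April: labor force = 137.20 + 14.36 = 151.56; u = 14.36/151.56 = 9.47%.
May: labor force = 136.56 + 11.43 = 147.99; u = 11.43/147.99 = 7.72%.
Change = 7.72% − 9.47% = −1.75 pp.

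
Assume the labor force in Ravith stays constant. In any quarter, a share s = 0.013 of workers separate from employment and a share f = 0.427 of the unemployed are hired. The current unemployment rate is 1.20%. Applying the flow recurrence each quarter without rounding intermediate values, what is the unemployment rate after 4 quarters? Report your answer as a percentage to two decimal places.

With a fixed labor force, u_{t+1} = u_t + s·(1−u_t) − f·u_t = u_t·(1−s−f) + s.
Here 1−s−f = 0.560 and s = 0.013.
u_1 = 0.012000 × 0.560 + 0.013 = 0.019720.
u_2 = 0.019720 × 0.560 + 0.013 = 0.024043.
u_3 = 0.024043 × 0.560 + 0.013 = 0.026464.
u_4 = 0.026464 × 0.560 + 0.013 = 0.027820.

Unemployment rate after four quarters ≈ 2.78%.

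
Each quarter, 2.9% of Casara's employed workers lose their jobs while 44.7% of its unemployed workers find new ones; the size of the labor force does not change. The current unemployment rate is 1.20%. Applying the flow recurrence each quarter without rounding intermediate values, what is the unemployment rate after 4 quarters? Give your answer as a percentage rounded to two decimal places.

Unemployment rate after four quarters ≈ 5.72%.

With a fixed labor force, u_{t+1} = u_t + s·(1−u_t) − f·u_t = u_t·(1−s−f) + s.
Here 1−s−f = 0.524 and s = 0.029.
u_1 = 0.012000 × 0.524 + 0.029 = 0.035288.
u_2 = 0.035288 × 0.524 + 0.029 = 0.047491.
u_3 = 0.047491 × 0.524 + 0.029 = 0.053885.
u_4 = 0.053885 × 0.524 + 0.029 = 0.057236.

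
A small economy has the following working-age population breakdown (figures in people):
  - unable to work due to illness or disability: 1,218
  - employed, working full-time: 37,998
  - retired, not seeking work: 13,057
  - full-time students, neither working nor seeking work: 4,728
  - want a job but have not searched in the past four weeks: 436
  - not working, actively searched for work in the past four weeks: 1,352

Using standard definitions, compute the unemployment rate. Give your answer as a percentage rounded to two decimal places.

Unemployment rate ≈ 3.44%.

Employed = 37,998.
Unemployed = 1,352.
Labor force = 37,998 + 1,352 = 39,350.
Unemployment rate = 1,352 / 39,350 = 3.44%.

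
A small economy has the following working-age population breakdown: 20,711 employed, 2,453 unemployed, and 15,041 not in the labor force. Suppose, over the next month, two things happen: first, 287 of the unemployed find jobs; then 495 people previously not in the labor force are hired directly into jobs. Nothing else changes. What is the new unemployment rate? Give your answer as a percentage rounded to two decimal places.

Initially, labor force = 20,711 + 2,453 = 23,164, so u = 2,453/23,164 = 10.59%.
After the first change, unemployed falls and employed rises by 287; labor force unchanged → E = 20,998, U = 2,166, labor force = 23,164.
After the second change, employed and labor force both rise by 495; unemployed unchanged → E = 21,493, U = 2,166, labor force = 23,659.
New unemployment rate = 2,166 / 23,659 = 9.16%.

New unemployment rate ≈ 9.16%.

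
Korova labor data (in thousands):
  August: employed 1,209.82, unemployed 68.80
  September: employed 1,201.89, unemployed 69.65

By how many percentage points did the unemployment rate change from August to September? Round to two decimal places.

August: labor force = 1,209.82 + 68.80 = 1,278.62; u = 68.80/1,278.62 = 5.38%.
September: labor force = 1,201.89 + 69.65 = 1,271.54; u = 69.65/1,271.54 = 5.48%.
Change = 5.48% − 5.38% = +0.10 pp.

The unemployment rate changed by +0.10 percentage points.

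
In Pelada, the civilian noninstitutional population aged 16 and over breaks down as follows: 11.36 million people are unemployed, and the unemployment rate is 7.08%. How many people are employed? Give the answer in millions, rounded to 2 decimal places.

Labor force = U / u = 11.36 / 0.0708 ≈ 160.45 million.
Employed = labor force − unemployed = 160.45 − 11.36 = 149.09 million.

About 149.09 million are employed.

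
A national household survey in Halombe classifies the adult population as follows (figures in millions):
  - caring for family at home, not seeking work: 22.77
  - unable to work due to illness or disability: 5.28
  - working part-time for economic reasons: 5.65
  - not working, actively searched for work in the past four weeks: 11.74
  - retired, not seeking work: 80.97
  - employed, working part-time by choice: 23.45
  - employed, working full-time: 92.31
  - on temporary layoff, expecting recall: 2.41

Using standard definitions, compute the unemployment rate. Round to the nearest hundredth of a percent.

Unemployment rate ≈ 10.44%.

Employed = 5.65 + 23.45 + 92.31 = 121.41 million (anyone who worked, including part-time for economic reasons, counts as employed).
Unemployed = 11.74 + 2.41 = 14.15 million (jobless and actively searching, or on temporary layoff).
Labor force = 121.41 + 14.15 = 135.56 million.
Unemployment rate = 14.15 / 135.56 = 10.44%.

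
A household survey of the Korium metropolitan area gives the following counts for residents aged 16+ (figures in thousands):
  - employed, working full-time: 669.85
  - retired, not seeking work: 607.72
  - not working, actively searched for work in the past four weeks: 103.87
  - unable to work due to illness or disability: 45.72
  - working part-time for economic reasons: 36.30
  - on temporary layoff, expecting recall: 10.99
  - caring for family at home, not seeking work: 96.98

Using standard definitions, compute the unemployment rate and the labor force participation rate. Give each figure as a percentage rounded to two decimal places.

Employed = 669.85 + 36.30 = 706.15 thousand (anyone who worked, including part-time for economic reasons, counts as employed).
Unemployed = 103.87 + 10.99 = 114.86 thousand (jobless and actively searching, or on temporary layoff).
Labor force = 706.15 + 114.86 = 821.01 thousand.
Not in labor force = 607.72 + 45.72 + 96.98 = 750.42 thousand (those not working and not actively searching are outside the labor force).
Civilian working-age population = 821.01 + 750.42 = 1,571.43 thousand.
Unemployment rate = 114.86 / 821.01 = 13.99%.
Labor force participation rate = 821.01 / 1,571.43 = 52.25%.

Unemployment rate ≈ 13.99%; labor force participation rate ≈ 52.25%.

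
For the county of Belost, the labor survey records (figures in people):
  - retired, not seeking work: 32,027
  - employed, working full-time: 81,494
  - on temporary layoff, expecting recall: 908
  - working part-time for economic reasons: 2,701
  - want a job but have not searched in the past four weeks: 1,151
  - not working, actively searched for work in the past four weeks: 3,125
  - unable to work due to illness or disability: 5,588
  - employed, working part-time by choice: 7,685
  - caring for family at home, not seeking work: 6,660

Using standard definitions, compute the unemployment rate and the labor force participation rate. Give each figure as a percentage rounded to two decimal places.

Unemployment rate ≈ 4.20%; labor force participation rate ≈ 67.86%.

Employed = 81,494 + 2,701 + 7,685 = 91,880 (anyone who worked, including part-time for economic reasons, counts as employed).
Unemployed = 908 + 3,125 = 4,033 (jobless and actively searching, or on temporary layoff).
Labor force = 91,880 + 4,033 = 95,913.
Not in labor force = 32,027 + 1,151 + 5,588 + 6,660 = 45,426 (those not working and not actively searching are outside the labor force — including those who want a job but have given up searching).
Civilian working-age population = 95,913 + 45,426 = 141,339.
Unemployment rate = 4,033 / 95,913 = 4.20%.
Labor force participation rate = 95,913 / 141,339 = 67.86%.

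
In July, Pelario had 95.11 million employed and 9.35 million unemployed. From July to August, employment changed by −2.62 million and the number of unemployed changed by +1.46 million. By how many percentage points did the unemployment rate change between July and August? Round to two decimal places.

The unemployment rate changed by +1.51 percentage points.

July: labor force = 95.11 + 9.35 = 104.46; u = 9.35/104.46 = 8.95%.
August: labor force = 92.49 + 10.81 = 103.30; u = 10.81/103.30 = 10.46%.
Change = 10.46% − 8.95% = +1.51 pp.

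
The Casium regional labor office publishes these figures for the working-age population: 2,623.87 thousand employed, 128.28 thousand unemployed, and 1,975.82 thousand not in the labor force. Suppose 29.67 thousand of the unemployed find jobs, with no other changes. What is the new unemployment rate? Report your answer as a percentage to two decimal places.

New unemployment rate ≈ 3.58%.

Initially, labor force = 2,623.87 + 128.28 = 2,752.15 thousand, so u = 128.28/2,752.15 = 4.66%.
After the change, unemployed falls and employed rises by 29.67; labor force unchanged → E = 2,653.54, U = 98.61, labor force = 2,752.15 thousand.
New unemployment rate = 98.61 / 2,752.15 = 3.58%.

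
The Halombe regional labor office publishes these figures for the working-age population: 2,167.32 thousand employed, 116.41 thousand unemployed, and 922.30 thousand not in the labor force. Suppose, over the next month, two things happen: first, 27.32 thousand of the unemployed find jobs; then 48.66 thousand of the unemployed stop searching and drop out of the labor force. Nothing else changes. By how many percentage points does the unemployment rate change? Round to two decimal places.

Initially, labor force = 2,167.32 + 116.41 = 2,283.73 thousand, so u = 116.41/2,283.73 = 5.10%.
After the first change, unemployed falls and employed rises by 27.32; labor force unchanged → E = 2,194.64, U = 89.09, labor force = 2,283.73 thousand.
After the second change, unemployed and labor force both fall by 48.66 → E = 2,194.64, U = 40.43, labor force = 2,235.07 thousand.
New unemployment rate = 40.43 / 2,235.07 = 1.81%.
Change = 1.81% − 5.10% = −3.29 percentage points.

The unemployment rate changes by −3.29 percentage points.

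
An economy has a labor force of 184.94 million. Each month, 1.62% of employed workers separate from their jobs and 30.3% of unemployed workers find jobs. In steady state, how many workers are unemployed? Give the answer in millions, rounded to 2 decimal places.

Steady-state unemployment rate u* = s/(s+f) = 1.62/(1.62+30.3) = 0.050752.
Unemployed = u* × labor force = 0.050752 × 184.94 ≈ 9.39 million.

About 9.39 million are unemployed in steady state.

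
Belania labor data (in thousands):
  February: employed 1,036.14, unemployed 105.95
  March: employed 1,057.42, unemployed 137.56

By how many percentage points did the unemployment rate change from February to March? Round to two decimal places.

February: labor force = 1,036.14 + 105.95 = 1,142.09; u = 105.95/1,142.09 = 9.28%.
March: labor force = 1,057.42 + 137.56 = 1,194.98; u = 137.56/1,194.98 = 11.51%.
Change = 11.51% − 9.28% = +2.23 pp.

The unemployment rate changed by +2.23 percentage points.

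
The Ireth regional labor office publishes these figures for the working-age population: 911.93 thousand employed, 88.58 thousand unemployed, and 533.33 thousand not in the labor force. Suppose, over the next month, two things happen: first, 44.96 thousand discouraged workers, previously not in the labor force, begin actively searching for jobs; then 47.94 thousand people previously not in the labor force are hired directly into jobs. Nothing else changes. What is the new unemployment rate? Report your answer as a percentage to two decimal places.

New unemployment rate ≈ 12.21%.

Initially, labor force = 911.93 + 88.58 = 1,000.51 thousand, so u = 88.58/1,000.51 = 8.85%.
After the first change, unemployed and labor force both rise by 44.96 → E = 911.93, U = 133.54, labor force = 1,045.47 thousand.
After the second change, employed and labor force both rise by 47.94; unemployed unchanged → E = 959.87, U = 133.54, labor force = 1,093.41 thousand.
New unemployment rate = 133.54 / 1,093.41 = 12.21%.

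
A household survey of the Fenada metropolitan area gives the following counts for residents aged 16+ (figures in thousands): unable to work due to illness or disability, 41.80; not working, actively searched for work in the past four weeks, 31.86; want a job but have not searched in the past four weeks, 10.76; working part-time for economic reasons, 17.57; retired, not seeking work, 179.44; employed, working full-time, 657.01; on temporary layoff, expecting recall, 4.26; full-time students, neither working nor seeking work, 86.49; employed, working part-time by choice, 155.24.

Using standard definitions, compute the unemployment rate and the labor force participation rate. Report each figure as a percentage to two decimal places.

Employed = 17.57 + 657.01 + 155.24 = 829.82 thousand (anyone who worked, including part-time for economic reasons, counts as employed).
Unemployed = 31.86 + 4.26 = 36.12 thousand (jobless and actively searching, or on temporary layoff).
Labor force = 829.82 + 36.12 = 865.94 thousand.
Not in labor force = 41.80 + 10.76 + 179.44 + 86.49 = 318.49 thousand (those not working and not actively searching are outside the labor force — including those who want a job but have given up searching).
Civilian working-age population = 865.94 + 318.49 = 1,184.43 thousand.
Unemployment rate = 36.12 / 865.94 = 4.17%.
Labor force participation rate = 865.94 / 1,184.43 = 73.11%.

Unemployment rate ≈ 4.17%; labor force participation rate ≈ 73.11%.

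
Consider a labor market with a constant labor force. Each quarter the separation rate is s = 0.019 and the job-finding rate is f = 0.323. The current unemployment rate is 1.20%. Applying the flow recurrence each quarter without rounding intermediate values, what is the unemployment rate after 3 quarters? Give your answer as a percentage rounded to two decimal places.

With a fixed labor force, u_{t+1} = u_t + s·(1−u_t) − f·u_t = u_t·(1−s−f) + s.
Here 1−s−f = 0.658 and s = 0.019.
u_1 = 0.012000 × 0.658 + 0.019 = 0.026896.
u_2 = 0.026896 × 0.658 + 0.019 = 0.036698.
u_3 = 0.036698 × 0.658 + 0.019 = 0.043147.

Unemployment rate after three quarters ≈ 4.31%.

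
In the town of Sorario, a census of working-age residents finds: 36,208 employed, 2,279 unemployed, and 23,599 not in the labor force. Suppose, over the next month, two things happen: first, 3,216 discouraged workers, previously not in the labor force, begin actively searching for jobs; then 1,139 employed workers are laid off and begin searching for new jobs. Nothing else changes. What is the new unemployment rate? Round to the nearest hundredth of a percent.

New unemployment rate ≈ 15.91%.

Initially, labor force = 36,208 + 2,279 = 38,487, so u = 2,279/38,487 = 5.92%.
After the first change, unemployed and labor force both rise by 3,216 → E = 36,208, U = 5,495, labor force = 41,703.
After the second change, employed falls and unemployed rises by 1,139; labor force unchanged → E = 35,069, U = 6,634, labor force = 41,703.
New unemployment rate = 6,634 / 41,703 = 15.91%.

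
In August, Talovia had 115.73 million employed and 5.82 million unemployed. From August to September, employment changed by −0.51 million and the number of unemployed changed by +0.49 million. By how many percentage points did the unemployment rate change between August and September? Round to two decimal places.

August: labor force = 115.73 + 5.82 = 121.55; u = 5.82/121.55 = 4.79%.
September: labor force = 115.22 + 6.31 = 121.53; u = 6.31/121.53 = 5.19%.
Change = 5.19% − 4.79% = +0.40 pp.

The unemployment rate changed by +0.40 percentage points.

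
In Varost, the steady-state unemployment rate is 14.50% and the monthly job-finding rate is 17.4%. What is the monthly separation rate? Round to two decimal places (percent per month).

From u* = s/(s+f): s = u·f/(1−u).
s = 0.1450 × 17.4 / (1 − 0.1450) = 2.5230 / 0.8550 ≈ 2.95% per month.

Separation rate ≈ 2.95% per month.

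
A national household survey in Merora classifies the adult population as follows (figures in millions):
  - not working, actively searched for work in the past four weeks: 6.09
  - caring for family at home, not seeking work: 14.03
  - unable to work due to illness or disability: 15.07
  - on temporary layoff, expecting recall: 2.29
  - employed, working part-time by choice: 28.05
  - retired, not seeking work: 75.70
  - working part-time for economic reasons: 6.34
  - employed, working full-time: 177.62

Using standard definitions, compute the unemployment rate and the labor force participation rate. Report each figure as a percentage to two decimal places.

Employed = 28.05 + 6.34 + 177.62 = 212.01 million (anyone who worked, including part-time for economic reasons, counts as employed).
Unemployed = 6.09 + 2.29 = 8.38 million (jobless and actively searching, or on temporary layoff).
Labor force = 212.01 + 8.38 = 220.39 million.
Not in labor force = 14.03 + 15.07 + 75.70 = 104.80 million (those not working and not actively searching are outside the labor force).
Civilian working-age population = 220.39 + 104.80 = 325.19 million.
Unemployment rate = 8.38 / 220.39 = 3.80%.
Labor force participation rate = 220.39 / 325.19 = 67.77%.

Unemployment rate ≈ 3.80%; labor force participation rate ≈ 67.77%.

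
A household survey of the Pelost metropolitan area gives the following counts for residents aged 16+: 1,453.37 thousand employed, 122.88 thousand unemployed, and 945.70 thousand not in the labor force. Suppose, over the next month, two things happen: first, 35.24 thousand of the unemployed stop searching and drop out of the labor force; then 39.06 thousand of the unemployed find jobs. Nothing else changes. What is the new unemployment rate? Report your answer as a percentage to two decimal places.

Initially, labor force = 1,453.37 + 122.88 = 1,576.25 thousand, so u = 122.88/1,576.25 = 7.80%.
After the first change, unemployed and labor force both fall by 35.24 → E = 1,453.37, U = 87.64, labor force = 1,541.01 thousand.
After the second change, unemployed falls and employed rises by 39.06; labor force unchanged → E = 1,492.43, U = 48.58, labor force = 1,541.01 thousand.
New unemployment rate = 48.58 / 1,541.01 = 3.15%.

New unemployment rate ≈ 3.15%.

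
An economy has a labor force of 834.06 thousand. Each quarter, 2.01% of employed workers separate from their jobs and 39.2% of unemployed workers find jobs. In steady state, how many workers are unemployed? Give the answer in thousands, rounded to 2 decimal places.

Steady-state unemployment rate u* = s/(s+f) = 2.01/(2.01+39.2) = 0.048775.
Unemployed = u* × labor force = 0.048775 × 834.06 ≈ 40.68 thousand.

About 40.68 thousand are unemployed in steady state.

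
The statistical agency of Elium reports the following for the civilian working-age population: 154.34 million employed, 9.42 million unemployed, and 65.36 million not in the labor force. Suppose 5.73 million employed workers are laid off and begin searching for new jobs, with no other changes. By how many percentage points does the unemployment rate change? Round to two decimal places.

Initially, labor force = 154.34 + 9.42 = 163.76 million, so u = 9.42/163.76 = 5.75%.
After the change, employed falls and unemployed rises by 5.73; labor force unchanged → E = 148.61, U = 15.15, labor force = 163.76 million.
New unemployment rate = 15.15 / 163.76 = 9.25%.
Change = 9.25% − 5.75% = +3.50 percentage points.

The unemployment rate changes by +3.50 percentage points.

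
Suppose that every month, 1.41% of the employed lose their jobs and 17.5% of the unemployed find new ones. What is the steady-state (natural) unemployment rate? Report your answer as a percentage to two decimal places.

Steady-state unemployment rate ≈ 7.46%.

At steady state the flows balance: s·E = f·U, so U/(E+U) = s/(s+f).
u* = 1.41 / (1.41 + 17.5) = 1.41 / 18.91 = 7.46%.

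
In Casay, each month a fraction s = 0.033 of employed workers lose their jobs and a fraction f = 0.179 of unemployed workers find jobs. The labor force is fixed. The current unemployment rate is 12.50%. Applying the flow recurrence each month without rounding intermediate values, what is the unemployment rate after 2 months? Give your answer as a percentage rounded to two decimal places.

With a fixed labor force, u_{t+1} = u_t + s·(1−u_t) − f·u_t = u_t·(1−s−f) + s.
Here 1−s−f = 0.788 and s = 0.033.
u_1 = 0.125000 × 0.788 + 0.033 = 0.131500.
u_2 = 0.131500 × 0.788 + 0.033 = 0.136622.

Unemployment rate after two months ≈ 13.66%.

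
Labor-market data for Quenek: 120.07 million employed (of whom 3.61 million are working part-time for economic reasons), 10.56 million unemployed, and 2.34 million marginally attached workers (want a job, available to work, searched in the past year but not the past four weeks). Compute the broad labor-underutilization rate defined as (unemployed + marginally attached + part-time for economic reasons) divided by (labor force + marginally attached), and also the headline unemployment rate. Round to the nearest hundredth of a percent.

Broad underutilization rate ≈ 12.42%; headline unemployment rate ≈ 8.08%.

Labor force = 120.07 + 10.56 = 130.63 million.
Numerator = 10.56 + 2.34 + 3.61 = 16.51 million.
Denominator = 130.63 + 2.34 = 132.97 million.
Broad rate = 16.51 / 132.97 = 12.42%.
Headline unemployment rate = 10.56 / 130.63 = 8.08%.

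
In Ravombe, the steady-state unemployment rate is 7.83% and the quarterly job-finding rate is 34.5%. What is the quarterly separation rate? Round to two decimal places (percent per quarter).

From u* = s/(s+f): s = u·f/(1−u).
s = 0.0783 × 34.5 / (1 − 0.0783) = 2.7013 / 0.9217 ≈ 2.93% per quarter.

Separation rate ≈ 2.93% per quarter.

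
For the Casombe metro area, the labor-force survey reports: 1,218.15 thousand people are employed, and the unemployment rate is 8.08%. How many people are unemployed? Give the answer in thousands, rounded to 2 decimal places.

Let U be the number unemployed. The labor force is E + U, and U/(E+U) = 0.0808.
So U = 0.0808 × 1,218.15 / (1 − 0.0808) = 98.4265 / 0.9192 ≈ 107.08 thousand.

About 107.08 thousand are unemployed.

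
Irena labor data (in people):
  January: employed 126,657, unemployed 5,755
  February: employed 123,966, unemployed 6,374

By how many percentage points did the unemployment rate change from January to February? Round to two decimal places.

The unemployment rate changed by +0.54 percentage points.

January: labor force = 126,657 + 5,755 = 132,412; u = 5,755/132,412 = 4.35%.
February: labor force = 123,966 + 6,374 = 130,340; u = 6,374/130,340 = 4.89%.
Change = 4.89% − 4.35% = +0.54 pp.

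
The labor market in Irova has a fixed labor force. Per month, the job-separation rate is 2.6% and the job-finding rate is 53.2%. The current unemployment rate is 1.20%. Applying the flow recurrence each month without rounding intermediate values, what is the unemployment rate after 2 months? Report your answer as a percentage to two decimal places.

With a fixed labor force, u_{t+1} = u_t + s·(1−u_t) − f·u_t = u_t·(1−s−f) + s.
Here 1−s−f = 0.442 and s = 0.026.
u_1 = 0.012000 × 0.442 + 0.026 = 0.031304.
u_2 = 0.031304 × 0.442 + 0.026 = 0.039836.

Unemployment rate after two months ≈ 3.98%.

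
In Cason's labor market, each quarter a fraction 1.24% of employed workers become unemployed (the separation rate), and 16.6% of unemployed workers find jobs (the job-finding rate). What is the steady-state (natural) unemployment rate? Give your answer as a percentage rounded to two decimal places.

Steady-state unemployment rate ≈ 6.95%.

At steady state the flows balance: s·E = f·U, so U/(E+U) = s/(s+f).
u* = 1.24 / (1.24 + 16.6) = 1.24 / 17.84 = 6.95%.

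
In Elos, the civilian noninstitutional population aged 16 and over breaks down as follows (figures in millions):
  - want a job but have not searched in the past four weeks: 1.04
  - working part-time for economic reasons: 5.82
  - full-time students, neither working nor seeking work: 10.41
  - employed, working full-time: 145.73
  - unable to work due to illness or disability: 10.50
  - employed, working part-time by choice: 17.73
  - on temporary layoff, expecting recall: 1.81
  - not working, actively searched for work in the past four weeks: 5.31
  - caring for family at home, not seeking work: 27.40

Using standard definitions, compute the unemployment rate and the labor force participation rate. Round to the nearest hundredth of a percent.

Employed = 5.82 + 145.73 + 17.73 = 169.28 million (anyone who worked, including part-time for economic reasons, counts as employed).
Unemployed = 1.81 + 5.31 = 7.12 million (jobless and actively searching, or on temporary layoff).
Labor force = 169.28 + 7.12 = 176.40 million.
Not in labor force = 1.04 + 10.41 + 10.50 + 27.40 = 49.35 million (those not working and not actively searching are outside the labor force — including those who want a job but have given up searching).
Civilian working-age population = 176.40 + 49.35 = 225.75 million.
Unemployment rate = 7.12 / 176.40 = 4.04%.
Labor force participation rate = 176.40 / 225.75 = 78.14%.

Unemployment rate ≈ 4.04%; labor force participation rate ≈ 78.14%.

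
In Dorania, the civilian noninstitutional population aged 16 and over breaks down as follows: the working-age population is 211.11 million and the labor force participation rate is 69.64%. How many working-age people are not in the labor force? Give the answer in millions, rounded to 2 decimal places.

Share not in the labor force = 1 − 0.6964 = 0.3036.
Not in labor force = 0.3036 × 211.11 ≈ 64.09 million.

About 64.09 million are not in the labor force.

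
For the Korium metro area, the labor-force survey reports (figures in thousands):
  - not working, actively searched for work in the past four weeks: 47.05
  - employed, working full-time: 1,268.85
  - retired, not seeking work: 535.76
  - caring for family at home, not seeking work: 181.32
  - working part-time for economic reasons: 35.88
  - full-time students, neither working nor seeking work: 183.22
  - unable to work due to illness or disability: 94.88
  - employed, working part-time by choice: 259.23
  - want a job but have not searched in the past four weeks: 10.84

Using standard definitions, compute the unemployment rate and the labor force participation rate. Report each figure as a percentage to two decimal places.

Unemployment rate ≈ 2.92%; labor force participation rate ≈ 61.56%.

Employed = 1,268.85 + 35.88 + 259.23 = 1,563.96 thousand (anyone who worked, including part-time for economic reasons, counts as employed).
Unemployed = 47.05 thousand.
Labor force = 1,563.96 + 47.05 = 1,611.01 thousand.
Not in labor force = 535.76 + 181.32 + 183.22 + 94.88 + 10.84 = 1,006.02 thousand (those not working and not actively searching are outside the labor force — including those who want a job but have given up searching).
Civilian working-age population = 1,611.01 + 1,006.02 = 2,617.03 thousand.
Unemployment rate = 47.05 / 1,611.01 = 2.92%.
Labor force participation rate = 1,611.01 / 2,617.03 = 61.56%.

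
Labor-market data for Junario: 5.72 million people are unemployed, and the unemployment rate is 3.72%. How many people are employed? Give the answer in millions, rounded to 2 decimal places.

About 148.04 million are employed.

Labor force = U / u = 5.72 / 0.0372 ≈ 153.76 million.
Employed = labor force − unemployed = 153.76 − 5.72 = 148.04 million.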